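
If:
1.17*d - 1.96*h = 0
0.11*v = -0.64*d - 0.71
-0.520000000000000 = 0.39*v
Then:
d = -0.88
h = -0.53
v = -1.33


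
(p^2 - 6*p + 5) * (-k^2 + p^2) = -k^2*p^2 + 6*k^2*p - 5*k^2 + p^4 - 6*p^3 + 5*p^2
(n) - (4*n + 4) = -3*n - 4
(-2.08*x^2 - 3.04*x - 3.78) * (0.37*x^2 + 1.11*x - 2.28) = -0.7696*x^4 - 3.4336*x^3 - 0.0306000000000006*x^2 + 2.7354*x + 8.6184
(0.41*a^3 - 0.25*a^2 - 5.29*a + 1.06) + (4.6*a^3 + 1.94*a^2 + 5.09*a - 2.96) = 5.01*a^3 + 1.69*a^2 - 0.2*a - 1.9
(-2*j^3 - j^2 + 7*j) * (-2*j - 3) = 4*j^4 + 8*j^3 - 11*j^2 - 21*j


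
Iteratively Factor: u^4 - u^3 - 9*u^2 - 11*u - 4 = (u - 4)*(u^3 + 3*u^2 + 3*u + 1) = (u - 4)*(u + 1)*(u^2 + 2*u + 1) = (u - 4)*(u + 1)^2*(u + 1)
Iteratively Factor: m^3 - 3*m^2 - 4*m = (m + 1)*(m^2 - 4*m) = m*(m + 1)*(m - 4)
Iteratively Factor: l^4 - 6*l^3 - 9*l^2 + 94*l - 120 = (l + 4)*(l^3 - 10*l^2 + 31*l - 30) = (l - 3)*(l + 4)*(l^2 - 7*l + 10) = (l - 3)*(l - 2)*(l + 4)*(l - 5)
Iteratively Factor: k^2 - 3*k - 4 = (k + 1)*(k - 4)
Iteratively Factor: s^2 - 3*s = (s)*(s - 3)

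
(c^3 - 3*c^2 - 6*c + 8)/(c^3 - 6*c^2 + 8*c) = (c^2 + c - 2)/(c*(c - 2))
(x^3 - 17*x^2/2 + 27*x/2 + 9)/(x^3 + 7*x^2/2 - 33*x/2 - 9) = (x - 6)/(x + 6)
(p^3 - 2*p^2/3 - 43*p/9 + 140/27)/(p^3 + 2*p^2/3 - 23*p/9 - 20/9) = (9*p^2 + 9*p - 28)/(3*(3*p^2 + 7*p + 4))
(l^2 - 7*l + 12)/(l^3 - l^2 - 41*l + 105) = (l - 4)/(l^2 + 2*l - 35)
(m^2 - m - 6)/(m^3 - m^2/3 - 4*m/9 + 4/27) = 27*(m^2 - m - 6)/(27*m^3 - 9*m^2 - 12*m + 4)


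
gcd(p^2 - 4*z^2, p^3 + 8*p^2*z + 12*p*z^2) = p + 2*z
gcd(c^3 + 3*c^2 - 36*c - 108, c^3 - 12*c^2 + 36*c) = c - 6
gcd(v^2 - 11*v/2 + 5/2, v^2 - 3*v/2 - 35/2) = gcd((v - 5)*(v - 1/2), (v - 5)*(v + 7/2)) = v - 5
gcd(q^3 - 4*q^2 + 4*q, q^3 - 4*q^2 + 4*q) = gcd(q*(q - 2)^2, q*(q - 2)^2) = q^3 - 4*q^2 + 4*q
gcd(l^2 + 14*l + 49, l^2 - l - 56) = l + 7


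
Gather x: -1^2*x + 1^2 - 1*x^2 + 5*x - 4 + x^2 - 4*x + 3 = 0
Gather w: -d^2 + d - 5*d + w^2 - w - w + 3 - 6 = -d^2 - 4*d + w^2 - 2*w - 3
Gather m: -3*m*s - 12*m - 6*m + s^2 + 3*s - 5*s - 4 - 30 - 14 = m*(-3*s - 18) + s^2 - 2*s - 48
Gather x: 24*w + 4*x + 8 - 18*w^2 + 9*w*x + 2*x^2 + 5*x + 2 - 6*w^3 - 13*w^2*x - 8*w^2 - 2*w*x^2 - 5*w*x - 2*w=-6*w^3 - 26*w^2 + 22*w + x^2*(2 - 2*w) + x*(-13*w^2 + 4*w + 9) + 10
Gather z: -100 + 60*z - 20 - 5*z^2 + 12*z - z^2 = -6*z^2 + 72*z - 120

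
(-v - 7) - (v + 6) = -2*v - 13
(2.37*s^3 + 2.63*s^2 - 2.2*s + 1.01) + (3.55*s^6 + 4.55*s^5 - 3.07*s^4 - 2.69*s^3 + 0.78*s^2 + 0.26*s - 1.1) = 3.55*s^6 + 4.55*s^5 - 3.07*s^4 - 0.32*s^3 + 3.41*s^2 - 1.94*s - 0.0900000000000001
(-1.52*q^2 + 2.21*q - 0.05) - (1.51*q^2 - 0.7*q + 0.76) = -3.03*q^2 + 2.91*q - 0.81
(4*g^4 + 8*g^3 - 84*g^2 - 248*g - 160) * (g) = 4*g^5 + 8*g^4 - 84*g^3 - 248*g^2 - 160*g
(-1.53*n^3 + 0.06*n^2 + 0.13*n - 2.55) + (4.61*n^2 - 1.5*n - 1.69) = -1.53*n^3 + 4.67*n^2 - 1.37*n - 4.24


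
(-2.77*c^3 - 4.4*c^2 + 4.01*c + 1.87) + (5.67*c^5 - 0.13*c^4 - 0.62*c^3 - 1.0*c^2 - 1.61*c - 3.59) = 5.67*c^5 - 0.13*c^4 - 3.39*c^3 - 5.4*c^2 + 2.4*c - 1.72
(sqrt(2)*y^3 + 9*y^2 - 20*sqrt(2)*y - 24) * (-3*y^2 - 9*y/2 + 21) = -3*sqrt(2)*y^5 - 27*y^4 - 9*sqrt(2)*y^4/2 - 81*y^3/2 + 81*sqrt(2)*y^3 + 90*sqrt(2)*y^2 + 261*y^2 - 420*sqrt(2)*y + 108*y - 504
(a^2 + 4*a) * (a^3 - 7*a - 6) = a^5 + 4*a^4 - 7*a^3 - 34*a^2 - 24*a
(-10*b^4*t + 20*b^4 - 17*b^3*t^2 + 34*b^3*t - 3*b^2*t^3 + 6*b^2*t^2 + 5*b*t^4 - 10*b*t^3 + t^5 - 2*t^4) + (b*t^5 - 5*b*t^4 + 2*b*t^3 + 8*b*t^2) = -10*b^4*t + 20*b^4 - 17*b^3*t^2 + 34*b^3*t - 3*b^2*t^3 + 6*b^2*t^2 + b*t^5 - 8*b*t^3 + 8*b*t^2 + t^5 - 2*t^4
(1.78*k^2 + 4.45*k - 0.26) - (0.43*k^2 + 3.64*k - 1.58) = 1.35*k^2 + 0.81*k + 1.32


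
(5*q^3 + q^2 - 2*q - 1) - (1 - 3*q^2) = 5*q^3 + 4*q^2 - 2*q - 2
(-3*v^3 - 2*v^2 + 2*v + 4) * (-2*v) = 6*v^4 + 4*v^3 - 4*v^2 - 8*v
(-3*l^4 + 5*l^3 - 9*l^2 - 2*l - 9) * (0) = 0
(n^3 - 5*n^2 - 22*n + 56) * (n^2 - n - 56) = n^5 - 6*n^4 - 73*n^3 + 358*n^2 + 1176*n - 3136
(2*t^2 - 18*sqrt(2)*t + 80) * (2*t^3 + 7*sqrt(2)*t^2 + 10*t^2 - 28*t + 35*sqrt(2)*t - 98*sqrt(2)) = 4*t^5 - 22*sqrt(2)*t^4 + 20*t^4 - 110*sqrt(2)*t^3 - 148*t^3 - 460*t^2 + 868*sqrt(2)*t^2 + 1288*t + 2800*sqrt(2)*t - 7840*sqrt(2)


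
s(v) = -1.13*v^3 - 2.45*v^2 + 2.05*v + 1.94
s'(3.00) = -43.16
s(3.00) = -44.47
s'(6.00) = -149.39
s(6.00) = -318.04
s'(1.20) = -8.71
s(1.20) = -1.08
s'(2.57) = -32.93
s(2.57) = -28.15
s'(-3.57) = -23.66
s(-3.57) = 14.81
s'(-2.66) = -8.90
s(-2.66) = 0.42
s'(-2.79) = -10.67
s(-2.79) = 1.69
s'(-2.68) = -9.17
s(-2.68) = 0.60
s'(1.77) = -17.24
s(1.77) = -8.37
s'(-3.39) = -20.30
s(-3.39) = 10.86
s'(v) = -3.39*v^2 - 4.9*v + 2.05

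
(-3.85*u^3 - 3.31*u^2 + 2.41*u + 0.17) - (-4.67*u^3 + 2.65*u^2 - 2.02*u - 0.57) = 0.82*u^3 - 5.96*u^2 + 4.43*u + 0.74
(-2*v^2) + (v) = -2*v^2 + v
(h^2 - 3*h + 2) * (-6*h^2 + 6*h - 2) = -6*h^4 + 24*h^3 - 32*h^2 + 18*h - 4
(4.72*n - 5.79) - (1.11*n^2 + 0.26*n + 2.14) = -1.11*n^2 + 4.46*n - 7.93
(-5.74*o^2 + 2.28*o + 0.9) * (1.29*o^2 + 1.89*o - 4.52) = -7.4046*o^4 - 7.9074*o^3 + 31.415*o^2 - 8.6046*o - 4.068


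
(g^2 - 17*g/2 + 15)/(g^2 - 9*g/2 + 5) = (g - 6)/(g - 2)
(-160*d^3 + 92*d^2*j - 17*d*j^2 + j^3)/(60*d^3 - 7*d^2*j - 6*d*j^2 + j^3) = (-8*d + j)/(3*d + j)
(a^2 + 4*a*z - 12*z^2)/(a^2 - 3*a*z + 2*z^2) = (-a - 6*z)/(-a + z)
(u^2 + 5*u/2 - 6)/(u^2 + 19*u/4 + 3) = 2*(2*u - 3)/(4*u + 3)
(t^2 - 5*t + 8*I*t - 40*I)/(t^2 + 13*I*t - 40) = (t - 5)/(t + 5*I)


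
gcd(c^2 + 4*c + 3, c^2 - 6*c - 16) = 1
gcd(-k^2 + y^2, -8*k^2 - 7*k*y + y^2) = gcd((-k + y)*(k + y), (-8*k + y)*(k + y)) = k + y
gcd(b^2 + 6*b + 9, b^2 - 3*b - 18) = b + 3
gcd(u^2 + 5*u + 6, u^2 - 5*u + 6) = 1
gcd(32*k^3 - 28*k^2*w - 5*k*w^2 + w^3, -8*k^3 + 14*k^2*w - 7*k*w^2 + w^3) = -k + w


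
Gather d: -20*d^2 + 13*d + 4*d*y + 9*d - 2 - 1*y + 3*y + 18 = -20*d^2 + d*(4*y + 22) + 2*y + 16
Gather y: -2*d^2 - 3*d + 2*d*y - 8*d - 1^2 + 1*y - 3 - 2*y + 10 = -2*d^2 - 11*d + y*(2*d - 1) + 6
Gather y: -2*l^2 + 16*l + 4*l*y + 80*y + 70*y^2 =-2*l^2 + 16*l + 70*y^2 + y*(4*l + 80)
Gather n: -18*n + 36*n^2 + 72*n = 36*n^2 + 54*n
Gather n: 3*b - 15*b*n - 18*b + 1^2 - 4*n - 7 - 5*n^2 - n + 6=-15*b - 5*n^2 + n*(-15*b - 5)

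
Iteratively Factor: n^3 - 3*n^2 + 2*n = (n - 1)*(n^2 - 2*n) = n*(n - 1)*(n - 2)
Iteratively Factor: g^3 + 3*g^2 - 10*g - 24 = (g + 2)*(g^2 + g - 12) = (g - 3)*(g + 2)*(g + 4)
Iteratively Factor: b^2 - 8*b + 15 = (b - 5)*(b - 3)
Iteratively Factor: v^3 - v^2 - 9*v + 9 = (v + 3)*(v^2 - 4*v + 3) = (v - 3)*(v + 3)*(v - 1)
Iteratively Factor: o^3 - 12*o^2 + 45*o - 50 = (o - 5)*(o^2 - 7*o + 10) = (o - 5)*(o - 2)*(o - 5)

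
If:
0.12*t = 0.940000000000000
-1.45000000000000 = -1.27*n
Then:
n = 1.14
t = 7.83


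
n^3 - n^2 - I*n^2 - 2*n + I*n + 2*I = (n - 2)*(n + 1)*(n - I)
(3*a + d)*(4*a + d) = 12*a^2 + 7*a*d + d^2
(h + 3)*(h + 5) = h^2 + 8*h + 15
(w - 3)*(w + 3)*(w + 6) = w^3 + 6*w^2 - 9*w - 54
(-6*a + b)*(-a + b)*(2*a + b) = 12*a^3 - 8*a^2*b - 5*a*b^2 + b^3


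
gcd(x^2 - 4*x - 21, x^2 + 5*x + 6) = x + 3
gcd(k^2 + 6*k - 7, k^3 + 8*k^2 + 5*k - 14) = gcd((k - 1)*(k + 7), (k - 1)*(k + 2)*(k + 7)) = k^2 + 6*k - 7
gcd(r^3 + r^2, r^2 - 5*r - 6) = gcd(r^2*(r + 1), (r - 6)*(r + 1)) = r + 1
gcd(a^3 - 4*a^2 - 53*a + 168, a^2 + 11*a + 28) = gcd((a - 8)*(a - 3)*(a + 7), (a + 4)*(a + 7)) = a + 7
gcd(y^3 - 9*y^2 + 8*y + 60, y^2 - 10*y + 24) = y - 6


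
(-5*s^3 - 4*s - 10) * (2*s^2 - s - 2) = -10*s^5 + 5*s^4 + 2*s^3 - 16*s^2 + 18*s + 20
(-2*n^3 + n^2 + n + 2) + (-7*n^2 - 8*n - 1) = -2*n^3 - 6*n^2 - 7*n + 1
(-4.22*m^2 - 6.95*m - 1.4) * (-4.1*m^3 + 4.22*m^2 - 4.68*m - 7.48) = 17.302*m^5 + 10.6866*m^4 - 3.8394*m^3 + 58.1836*m^2 + 58.538*m + 10.472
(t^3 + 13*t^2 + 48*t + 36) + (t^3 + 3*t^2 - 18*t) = 2*t^3 + 16*t^2 + 30*t + 36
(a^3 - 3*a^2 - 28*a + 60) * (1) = a^3 - 3*a^2 - 28*a + 60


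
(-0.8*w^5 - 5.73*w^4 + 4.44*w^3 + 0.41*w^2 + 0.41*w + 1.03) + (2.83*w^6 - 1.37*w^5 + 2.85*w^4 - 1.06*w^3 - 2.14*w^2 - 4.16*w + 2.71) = 2.83*w^6 - 2.17*w^5 - 2.88*w^4 + 3.38*w^3 - 1.73*w^2 - 3.75*w + 3.74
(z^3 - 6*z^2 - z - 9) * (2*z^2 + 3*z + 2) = 2*z^5 - 9*z^4 - 18*z^3 - 33*z^2 - 29*z - 18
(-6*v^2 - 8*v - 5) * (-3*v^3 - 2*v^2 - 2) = 18*v^5 + 36*v^4 + 31*v^3 + 22*v^2 + 16*v + 10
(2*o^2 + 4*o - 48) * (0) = 0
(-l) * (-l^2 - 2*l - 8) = l^3 + 2*l^2 + 8*l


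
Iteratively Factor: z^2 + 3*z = (z + 3)*(z)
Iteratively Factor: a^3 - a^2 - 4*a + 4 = (a - 2)*(a^2 + a - 2) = (a - 2)*(a - 1)*(a + 2)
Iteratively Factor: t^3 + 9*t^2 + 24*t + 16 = (t + 4)*(t^2 + 5*t + 4) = (t + 4)^2*(t + 1)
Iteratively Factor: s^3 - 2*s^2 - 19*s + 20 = (s - 1)*(s^2 - s - 20) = (s - 1)*(s + 4)*(s - 5)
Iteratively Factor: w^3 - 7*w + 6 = (w - 1)*(w^2 + w - 6) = (w - 2)*(w - 1)*(w + 3)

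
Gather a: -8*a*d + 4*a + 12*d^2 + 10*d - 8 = a*(4 - 8*d) + 12*d^2 + 10*d - 8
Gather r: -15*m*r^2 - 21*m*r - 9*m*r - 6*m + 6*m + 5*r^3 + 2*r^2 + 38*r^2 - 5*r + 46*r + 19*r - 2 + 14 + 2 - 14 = 5*r^3 + r^2*(40 - 15*m) + r*(60 - 30*m)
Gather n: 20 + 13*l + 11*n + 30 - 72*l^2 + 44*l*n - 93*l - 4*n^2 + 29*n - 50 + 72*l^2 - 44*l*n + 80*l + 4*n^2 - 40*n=0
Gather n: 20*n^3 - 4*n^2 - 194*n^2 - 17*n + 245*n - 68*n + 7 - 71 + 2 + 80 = 20*n^3 - 198*n^2 + 160*n + 18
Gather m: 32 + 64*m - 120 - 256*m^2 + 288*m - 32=-256*m^2 + 352*m - 120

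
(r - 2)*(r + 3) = r^2 + r - 6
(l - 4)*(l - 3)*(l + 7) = l^3 - 37*l + 84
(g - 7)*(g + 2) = g^2 - 5*g - 14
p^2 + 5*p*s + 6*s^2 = (p + 2*s)*(p + 3*s)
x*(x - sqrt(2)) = x^2 - sqrt(2)*x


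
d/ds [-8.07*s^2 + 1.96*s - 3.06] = 1.96 - 16.14*s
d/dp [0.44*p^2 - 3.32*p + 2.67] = 0.88*p - 3.32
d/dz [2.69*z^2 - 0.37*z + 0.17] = 5.38*z - 0.37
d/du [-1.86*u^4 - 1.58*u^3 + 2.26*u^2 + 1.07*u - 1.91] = -7.44*u^3 - 4.74*u^2 + 4.52*u + 1.07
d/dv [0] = 0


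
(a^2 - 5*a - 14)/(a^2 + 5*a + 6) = (a - 7)/(a + 3)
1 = 1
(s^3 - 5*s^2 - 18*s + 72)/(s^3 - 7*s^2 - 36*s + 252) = (s^2 + s - 12)/(s^2 - s - 42)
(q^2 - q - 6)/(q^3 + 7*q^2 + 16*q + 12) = (q - 3)/(q^2 + 5*q + 6)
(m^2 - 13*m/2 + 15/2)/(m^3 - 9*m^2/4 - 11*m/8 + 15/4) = 4*(m - 5)/(4*m^2 - 3*m - 10)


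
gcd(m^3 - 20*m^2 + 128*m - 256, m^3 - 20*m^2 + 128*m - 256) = m^3 - 20*m^2 + 128*m - 256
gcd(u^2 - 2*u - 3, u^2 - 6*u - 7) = u + 1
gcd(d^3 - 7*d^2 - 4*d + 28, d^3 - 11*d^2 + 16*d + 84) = d^2 - 5*d - 14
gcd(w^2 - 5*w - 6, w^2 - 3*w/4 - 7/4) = w + 1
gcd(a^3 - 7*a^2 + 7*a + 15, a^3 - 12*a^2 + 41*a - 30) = a - 5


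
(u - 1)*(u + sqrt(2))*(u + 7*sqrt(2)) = u^3 - u^2 + 8*sqrt(2)*u^2 - 8*sqrt(2)*u + 14*u - 14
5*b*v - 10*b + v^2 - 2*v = (5*b + v)*(v - 2)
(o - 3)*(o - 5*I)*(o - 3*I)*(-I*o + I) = -I*o^4 - 8*o^3 + 4*I*o^3 + 32*o^2 + 12*I*o^2 - 24*o - 60*I*o + 45*I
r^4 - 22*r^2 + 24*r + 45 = (r - 3)^2*(r + 1)*(r + 5)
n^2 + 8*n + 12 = (n + 2)*(n + 6)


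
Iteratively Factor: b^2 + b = (b + 1)*(b)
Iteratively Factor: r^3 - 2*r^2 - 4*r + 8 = (r - 2)*(r^2 - 4) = (r - 2)^2*(r + 2)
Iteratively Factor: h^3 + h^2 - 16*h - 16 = (h + 4)*(h^2 - 3*h - 4) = (h + 1)*(h + 4)*(h - 4)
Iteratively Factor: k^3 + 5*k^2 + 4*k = (k + 4)*(k^2 + k) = (k + 1)*(k + 4)*(k)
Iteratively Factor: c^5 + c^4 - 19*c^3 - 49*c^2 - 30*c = (c - 5)*(c^4 + 6*c^3 + 11*c^2 + 6*c) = (c - 5)*(c + 1)*(c^3 + 5*c^2 + 6*c) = (c - 5)*(c + 1)*(c + 2)*(c^2 + 3*c) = (c - 5)*(c + 1)*(c + 2)*(c + 3)*(c)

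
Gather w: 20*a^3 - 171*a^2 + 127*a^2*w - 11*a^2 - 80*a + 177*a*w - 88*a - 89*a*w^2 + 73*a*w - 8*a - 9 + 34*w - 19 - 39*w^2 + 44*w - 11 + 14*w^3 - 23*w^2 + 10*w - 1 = 20*a^3 - 182*a^2 - 176*a + 14*w^3 + w^2*(-89*a - 62) + w*(127*a^2 + 250*a + 88) - 40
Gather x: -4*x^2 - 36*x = -4*x^2 - 36*x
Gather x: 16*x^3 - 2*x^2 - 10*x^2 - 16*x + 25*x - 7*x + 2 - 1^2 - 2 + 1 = 16*x^3 - 12*x^2 + 2*x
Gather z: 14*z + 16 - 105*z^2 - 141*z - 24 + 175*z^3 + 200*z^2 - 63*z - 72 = 175*z^3 + 95*z^2 - 190*z - 80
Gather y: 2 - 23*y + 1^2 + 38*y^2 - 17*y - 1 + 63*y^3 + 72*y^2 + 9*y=63*y^3 + 110*y^2 - 31*y + 2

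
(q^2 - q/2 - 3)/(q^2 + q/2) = (2*q^2 - q - 6)/(q*(2*q + 1))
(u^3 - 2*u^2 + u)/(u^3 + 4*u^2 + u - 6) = u*(u - 1)/(u^2 + 5*u + 6)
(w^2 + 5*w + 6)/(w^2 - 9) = (w + 2)/(w - 3)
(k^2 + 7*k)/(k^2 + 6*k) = (k + 7)/(k + 6)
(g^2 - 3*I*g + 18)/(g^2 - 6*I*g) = (g + 3*I)/g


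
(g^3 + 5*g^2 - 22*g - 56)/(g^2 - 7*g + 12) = (g^2 + 9*g + 14)/(g - 3)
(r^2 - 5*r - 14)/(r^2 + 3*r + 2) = (r - 7)/(r + 1)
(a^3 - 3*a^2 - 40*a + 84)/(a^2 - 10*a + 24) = (a^3 - 3*a^2 - 40*a + 84)/(a^2 - 10*a + 24)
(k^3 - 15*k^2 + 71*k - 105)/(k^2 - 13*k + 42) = (k^2 - 8*k + 15)/(k - 6)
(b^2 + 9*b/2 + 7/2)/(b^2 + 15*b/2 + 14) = (b + 1)/(b + 4)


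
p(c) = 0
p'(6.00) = 0.00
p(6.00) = 0.00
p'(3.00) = 0.00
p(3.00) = 0.00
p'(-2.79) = 0.00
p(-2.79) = 0.00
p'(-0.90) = 0.00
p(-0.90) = 0.00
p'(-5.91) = 0.00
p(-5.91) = 0.00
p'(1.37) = 0.00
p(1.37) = 0.00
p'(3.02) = 0.00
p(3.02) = 0.00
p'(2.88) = 0.00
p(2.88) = 0.00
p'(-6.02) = 0.00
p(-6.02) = 0.00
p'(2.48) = 0.00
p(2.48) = 0.00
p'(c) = 0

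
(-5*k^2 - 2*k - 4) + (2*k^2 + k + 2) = -3*k^2 - k - 2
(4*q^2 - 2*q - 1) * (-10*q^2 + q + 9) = -40*q^4 + 24*q^3 + 44*q^2 - 19*q - 9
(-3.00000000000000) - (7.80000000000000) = -10.8000000000000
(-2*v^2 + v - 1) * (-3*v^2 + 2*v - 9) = 6*v^4 - 7*v^3 + 23*v^2 - 11*v + 9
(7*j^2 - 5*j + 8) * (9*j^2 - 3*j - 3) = 63*j^4 - 66*j^3 + 66*j^2 - 9*j - 24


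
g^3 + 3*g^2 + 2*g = g*(g + 1)*(g + 2)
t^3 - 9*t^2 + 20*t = t*(t - 5)*(t - 4)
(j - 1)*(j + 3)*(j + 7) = j^3 + 9*j^2 + 11*j - 21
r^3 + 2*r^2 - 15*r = r*(r - 3)*(r + 5)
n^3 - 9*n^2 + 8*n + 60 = (n - 6)*(n - 5)*(n + 2)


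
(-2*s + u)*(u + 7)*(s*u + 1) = -2*s^2*u^2 - 14*s^2*u + s*u^3 + 7*s*u^2 - 2*s*u - 14*s + u^2 + 7*u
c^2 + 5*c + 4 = (c + 1)*(c + 4)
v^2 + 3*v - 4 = (v - 1)*(v + 4)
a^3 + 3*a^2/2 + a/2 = a*(a + 1/2)*(a + 1)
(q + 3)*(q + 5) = q^2 + 8*q + 15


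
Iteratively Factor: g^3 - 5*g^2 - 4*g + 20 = (g - 5)*(g^2 - 4) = (g - 5)*(g + 2)*(g - 2)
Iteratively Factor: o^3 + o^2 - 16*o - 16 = (o + 1)*(o^2 - 16) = (o + 1)*(o + 4)*(o - 4)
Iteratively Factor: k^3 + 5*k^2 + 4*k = (k)*(k^2 + 5*k + 4) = k*(k + 4)*(k + 1)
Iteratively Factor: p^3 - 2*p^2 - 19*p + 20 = (p + 4)*(p^2 - 6*p + 5) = (p - 1)*(p + 4)*(p - 5)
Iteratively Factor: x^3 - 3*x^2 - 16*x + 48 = (x + 4)*(x^2 - 7*x + 12) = (x - 4)*(x + 4)*(x - 3)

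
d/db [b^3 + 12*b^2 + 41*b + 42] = 3*b^2 + 24*b + 41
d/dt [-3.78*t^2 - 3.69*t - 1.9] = -7.56*t - 3.69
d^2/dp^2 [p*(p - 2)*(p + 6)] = 6*p + 8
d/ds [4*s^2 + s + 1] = 8*s + 1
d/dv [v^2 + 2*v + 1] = 2*v + 2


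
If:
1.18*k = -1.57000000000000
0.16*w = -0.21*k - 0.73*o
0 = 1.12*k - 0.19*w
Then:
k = -1.33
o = 2.10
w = -7.84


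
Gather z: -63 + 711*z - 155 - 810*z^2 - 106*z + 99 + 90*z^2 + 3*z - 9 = -720*z^2 + 608*z - 128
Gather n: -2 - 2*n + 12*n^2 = 12*n^2 - 2*n - 2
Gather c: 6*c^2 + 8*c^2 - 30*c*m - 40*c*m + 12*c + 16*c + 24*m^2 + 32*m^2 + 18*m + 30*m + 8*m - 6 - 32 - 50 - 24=14*c^2 + c*(28 - 70*m) + 56*m^2 + 56*m - 112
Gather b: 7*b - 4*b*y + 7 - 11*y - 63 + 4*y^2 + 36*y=b*(7 - 4*y) + 4*y^2 + 25*y - 56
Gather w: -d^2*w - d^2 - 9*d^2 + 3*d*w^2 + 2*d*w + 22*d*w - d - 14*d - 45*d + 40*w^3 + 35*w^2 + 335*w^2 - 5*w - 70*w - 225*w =-10*d^2 - 60*d + 40*w^3 + w^2*(3*d + 370) + w*(-d^2 + 24*d - 300)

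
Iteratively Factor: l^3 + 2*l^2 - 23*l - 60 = (l - 5)*(l^2 + 7*l + 12) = (l - 5)*(l + 4)*(l + 3)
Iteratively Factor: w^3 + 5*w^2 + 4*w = (w)*(w^2 + 5*w + 4) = w*(w + 4)*(w + 1)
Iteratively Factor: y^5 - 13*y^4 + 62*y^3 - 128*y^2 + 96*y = (y - 3)*(y^4 - 10*y^3 + 32*y^2 - 32*y) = y*(y - 3)*(y^3 - 10*y^2 + 32*y - 32) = y*(y - 4)*(y - 3)*(y^2 - 6*y + 8) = y*(y - 4)*(y - 3)*(y - 2)*(y - 4)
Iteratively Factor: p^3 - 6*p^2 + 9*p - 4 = (p - 1)*(p^2 - 5*p + 4) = (p - 1)^2*(p - 4)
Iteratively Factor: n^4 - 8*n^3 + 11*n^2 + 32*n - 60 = (n - 5)*(n^3 - 3*n^2 - 4*n + 12) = (n - 5)*(n - 2)*(n^2 - n - 6) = (n - 5)*(n - 2)*(n + 2)*(n - 3)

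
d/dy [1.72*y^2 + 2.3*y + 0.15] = 3.44*y + 2.3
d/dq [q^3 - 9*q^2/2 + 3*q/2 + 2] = 3*q^2 - 9*q + 3/2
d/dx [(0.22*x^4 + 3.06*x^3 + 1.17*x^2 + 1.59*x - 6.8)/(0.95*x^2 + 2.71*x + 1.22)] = (0.418*x^5 + 4.6956*x^4 + 17.6588*x^3 + 12.8598*x^2 + 15.7748*x + 20.3678)/(0.9025*x^4 + 5.149*x^3 + 9.6621*x^2 + 6.6124*x + 1.4884)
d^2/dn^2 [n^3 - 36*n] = 6*n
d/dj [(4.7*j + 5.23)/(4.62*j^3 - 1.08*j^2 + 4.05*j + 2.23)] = (-43.428*j^3 - 67.4118*j^2 + 11.2968*j - 10.7005)/(21.3444*j^6 - 9.9792*j^5 + 38.5884*j^4 + 11.8572*j^3 + 11.5857*j^2 + 18.063*j + 4.9729)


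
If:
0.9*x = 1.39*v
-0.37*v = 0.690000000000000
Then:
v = -1.86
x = -2.88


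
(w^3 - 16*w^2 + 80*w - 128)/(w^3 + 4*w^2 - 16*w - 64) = (w^2 - 12*w + 32)/(w^2 + 8*w + 16)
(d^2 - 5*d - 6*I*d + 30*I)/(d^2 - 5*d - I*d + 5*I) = (d - 6*I)/(d - I)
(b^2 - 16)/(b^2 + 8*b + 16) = (b - 4)/(b + 4)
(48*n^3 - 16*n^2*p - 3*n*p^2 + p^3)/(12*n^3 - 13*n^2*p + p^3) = (-4*n + p)/(-n + p)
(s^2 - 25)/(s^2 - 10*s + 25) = (s + 5)/(s - 5)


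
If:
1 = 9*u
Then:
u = 1/9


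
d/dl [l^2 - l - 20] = 2*l - 1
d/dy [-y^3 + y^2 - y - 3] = -3*y^2 + 2*y - 1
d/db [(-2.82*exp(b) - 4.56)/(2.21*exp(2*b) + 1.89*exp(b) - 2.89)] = (6.2322*exp(2*b) + 20.1552*exp(b) + 16.7682)*exp(b)/(4.8841*exp(4*b) + 8.3538*exp(3*b) - 9.2017*exp(2*b) - 10.9242*exp(b) + 8.3521)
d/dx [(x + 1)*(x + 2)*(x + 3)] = 3*x^2 + 12*x + 11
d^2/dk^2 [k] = 0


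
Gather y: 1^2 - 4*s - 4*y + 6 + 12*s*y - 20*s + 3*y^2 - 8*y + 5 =-24*s + 3*y^2 + y*(12*s - 12) + 12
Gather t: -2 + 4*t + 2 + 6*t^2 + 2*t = 6*t^2 + 6*t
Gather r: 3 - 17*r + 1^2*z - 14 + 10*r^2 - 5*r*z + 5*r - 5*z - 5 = 10*r^2 + r*(-5*z - 12) - 4*z - 16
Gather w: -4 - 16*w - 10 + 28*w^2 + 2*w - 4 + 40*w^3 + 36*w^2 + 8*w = 40*w^3 + 64*w^2 - 6*w - 18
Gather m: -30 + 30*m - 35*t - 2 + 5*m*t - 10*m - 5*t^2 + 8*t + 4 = m*(5*t + 20) - 5*t^2 - 27*t - 28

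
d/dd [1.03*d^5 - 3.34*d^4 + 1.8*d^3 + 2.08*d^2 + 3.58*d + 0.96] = 5.15*d^4 - 13.36*d^3 + 5.4*d^2 + 4.16*d + 3.58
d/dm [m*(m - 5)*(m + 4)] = 3*m^2 - 2*m - 20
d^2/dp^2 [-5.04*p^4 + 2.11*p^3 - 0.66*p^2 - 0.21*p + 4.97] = -60.48*p^2 + 12.66*p - 1.32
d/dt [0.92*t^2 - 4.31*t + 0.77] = 1.84*t - 4.31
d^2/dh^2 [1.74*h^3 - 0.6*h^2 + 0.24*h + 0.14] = 10.44*h - 1.2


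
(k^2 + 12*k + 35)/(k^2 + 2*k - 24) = (k^2 + 12*k + 35)/(k^2 + 2*k - 24)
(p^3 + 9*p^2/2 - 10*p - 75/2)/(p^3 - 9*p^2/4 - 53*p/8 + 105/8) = 4*(p + 5)/(4*p - 7)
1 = 1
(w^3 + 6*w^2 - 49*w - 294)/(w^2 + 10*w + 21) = (w^2 - w - 42)/(w + 3)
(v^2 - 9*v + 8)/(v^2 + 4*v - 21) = (v^2 - 9*v + 8)/(v^2 + 4*v - 21)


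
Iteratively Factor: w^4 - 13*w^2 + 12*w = (w - 3)*(w^3 + 3*w^2 - 4*w) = (w - 3)*(w + 4)*(w^2 - w) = (w - 3)*(w - 1)*(w + 4)*(w)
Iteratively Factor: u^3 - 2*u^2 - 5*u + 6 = (u - 3)*(u^2 + u - 2) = (u - 3)*(u - 1)*(u + 2)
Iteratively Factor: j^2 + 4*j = (j)*(j + 4)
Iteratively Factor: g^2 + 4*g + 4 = (g + 2)*(g + 2)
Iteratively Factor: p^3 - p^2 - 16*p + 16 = (p + 4)*(p^2 - 5*p + 4) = (p - 4)*(p + 4)*(p - 1)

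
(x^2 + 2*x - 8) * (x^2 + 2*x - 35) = x^4 + 4*x^3 - 39*x^2 - 86*x + 280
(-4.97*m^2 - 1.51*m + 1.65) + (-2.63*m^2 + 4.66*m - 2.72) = -7.6*m^2 + 3.15*m - 1.07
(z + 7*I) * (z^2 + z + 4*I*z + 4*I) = z^3 + z^2 + 11*I*z^2 - 28*z + 11*I*z - 28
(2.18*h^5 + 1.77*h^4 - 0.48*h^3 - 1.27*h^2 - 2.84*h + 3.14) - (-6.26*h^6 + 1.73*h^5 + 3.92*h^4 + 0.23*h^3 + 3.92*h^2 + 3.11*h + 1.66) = 6.26*h^6 + 0.45*h^5 - 2.15*h^4 - 0.71*h^3 - 5.19*h^2 - 5.95*h + 1.48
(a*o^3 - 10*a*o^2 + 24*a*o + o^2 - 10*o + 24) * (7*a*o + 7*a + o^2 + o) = 7*a^2*o^4 - 63*a^2*o^3 + 98*a^2*o^2 + 168*a^2*o + a*o^5 - 9*a*o^4 + 21*a*o^3 - 39*a*o^2 + 98*a*o + 168*a + o^4 - 9*o^3 + 14*o^2 + 24*o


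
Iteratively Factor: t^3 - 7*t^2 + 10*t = (t - 2)*(t^2 - 5*t) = t*(t - 2)*(t - 5)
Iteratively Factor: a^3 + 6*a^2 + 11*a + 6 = (a + 2)*(a^2 + 4*a + 3) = (a + 2)*(a + 3)*(a + 1)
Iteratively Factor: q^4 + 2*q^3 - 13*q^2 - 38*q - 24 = (q + 3)*(q^3 - q^2 - 10*q - 8) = (q + 1)*(q + 3)*(q^2 - 2*q - 8) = (q - 4)*(q + 1)*(q + 3)*(q + 2)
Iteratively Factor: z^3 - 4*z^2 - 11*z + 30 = (z + 3)*(z^2 - 7*z + 10) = (z - 2)*(z + 3)*(z - 5)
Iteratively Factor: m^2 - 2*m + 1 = (m - 1)*(m - 1)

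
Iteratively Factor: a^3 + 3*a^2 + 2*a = (a)*(a^2 + 3*a + 2) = a*(a + 1)*(a + 2)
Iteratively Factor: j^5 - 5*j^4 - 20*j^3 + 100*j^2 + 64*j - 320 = (j - 5)*(j^4 - 20*j^2 + 64) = (j - 5)*(j - 4)*(j^3 + 4*j^2 - 4*j - 16) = (j - 5)*(j - 4)*(j + 4)*(j^2 - 4) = (j - 5)*(j - 4)*(j - 2)*(j + 4)*(j + 2)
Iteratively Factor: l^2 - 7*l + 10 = (l - 5)*(l - 2)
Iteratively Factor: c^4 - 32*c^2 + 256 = (c + 4)*(c^3 - 4*c^2 - 16*c + 64) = (c - 4)*(c + 4)*(c^2 - 16) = (c - 4)^2*(c + 4)*(c + 4)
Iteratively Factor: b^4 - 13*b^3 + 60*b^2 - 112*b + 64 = (b - 4)*(b^3 - 9*b^2 + 24*b - 16) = (b - 4)^2*(b^2 - 5*b + 4) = (b - 4)^2*(b - 1)*(b - 4)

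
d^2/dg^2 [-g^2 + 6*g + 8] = -2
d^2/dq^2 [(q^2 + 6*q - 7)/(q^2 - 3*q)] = 6*(3*q^3 - 7*q^2 + 21*q - 21)/(q^3*(q^3 - 9*q^2 + 27*q - 27))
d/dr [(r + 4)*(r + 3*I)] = 2*r + 4 + 3*I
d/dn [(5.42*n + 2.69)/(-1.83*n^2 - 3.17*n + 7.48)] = (9.9186*n^2 + 9.8454*n + 49.0689)/(3.3489*n^4 + 11.6022*n^3 - 17.3279*n^2 - 47.4232*n + 55.9504)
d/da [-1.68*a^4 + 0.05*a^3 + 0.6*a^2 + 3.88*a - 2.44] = -6.72*a^3 + 0.15*a^2 + 1.2*a + 3.88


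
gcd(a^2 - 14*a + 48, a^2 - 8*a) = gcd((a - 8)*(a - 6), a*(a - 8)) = a - 8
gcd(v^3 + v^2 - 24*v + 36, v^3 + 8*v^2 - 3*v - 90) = v^2 + 3*v - 18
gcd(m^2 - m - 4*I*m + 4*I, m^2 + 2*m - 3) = m - 1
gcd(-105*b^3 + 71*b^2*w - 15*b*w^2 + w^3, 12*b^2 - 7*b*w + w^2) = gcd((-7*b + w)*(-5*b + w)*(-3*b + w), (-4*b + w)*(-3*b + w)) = -3*b + w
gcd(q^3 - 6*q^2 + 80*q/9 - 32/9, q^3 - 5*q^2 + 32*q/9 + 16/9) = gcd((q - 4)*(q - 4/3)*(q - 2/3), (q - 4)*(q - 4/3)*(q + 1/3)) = q^2 - 16*q/3 + 16/3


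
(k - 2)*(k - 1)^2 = k^3 - 4*k^2 + 5*k - 2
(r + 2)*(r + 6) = r^2 + 8*r + 12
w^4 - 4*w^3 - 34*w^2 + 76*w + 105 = (w - 7)*(w - 3)*(w + 1)*(w + 5)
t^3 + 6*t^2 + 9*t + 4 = (t + 1)^2*(t + 4)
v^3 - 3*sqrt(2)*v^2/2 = v^2*(v - 3*sqrt(2)/2)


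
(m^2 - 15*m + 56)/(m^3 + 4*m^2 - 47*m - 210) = (m - 8)/(m^2 + 11*m + 30)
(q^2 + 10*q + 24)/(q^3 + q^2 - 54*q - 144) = (q + 4)/(q^2 - 5*q - 24)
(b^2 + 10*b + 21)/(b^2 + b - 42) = (b + 3)/(b - 6)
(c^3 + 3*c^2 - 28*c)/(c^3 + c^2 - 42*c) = (c - 4)/(c - 6)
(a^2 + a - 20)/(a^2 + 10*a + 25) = (a - 4)/(a + 5)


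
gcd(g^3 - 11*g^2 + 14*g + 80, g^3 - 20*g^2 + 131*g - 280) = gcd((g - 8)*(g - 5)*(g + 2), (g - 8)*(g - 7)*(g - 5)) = g^2 - 13*g + 40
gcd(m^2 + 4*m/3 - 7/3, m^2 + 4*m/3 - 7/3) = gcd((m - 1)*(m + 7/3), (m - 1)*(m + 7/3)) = m^2 + 4*m/3 - 7/3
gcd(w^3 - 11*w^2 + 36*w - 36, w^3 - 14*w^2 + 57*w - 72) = w - 3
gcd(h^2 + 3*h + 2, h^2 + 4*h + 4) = h + 2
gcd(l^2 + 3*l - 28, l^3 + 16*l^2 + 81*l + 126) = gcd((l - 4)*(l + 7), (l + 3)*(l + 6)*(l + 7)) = l + 7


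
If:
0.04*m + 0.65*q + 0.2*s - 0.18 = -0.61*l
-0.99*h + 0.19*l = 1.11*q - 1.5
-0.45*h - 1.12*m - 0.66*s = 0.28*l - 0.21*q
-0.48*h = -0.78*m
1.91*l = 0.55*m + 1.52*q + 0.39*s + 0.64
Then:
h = 1.13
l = 0.46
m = 0.70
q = 0.42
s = -2.01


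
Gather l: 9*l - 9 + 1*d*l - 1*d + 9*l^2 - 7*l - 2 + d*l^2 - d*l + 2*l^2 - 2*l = -d + l^2*(d + 11) - 11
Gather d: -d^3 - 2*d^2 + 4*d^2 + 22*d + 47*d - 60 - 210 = -d^3 + 2*d^2 + 69*d - 270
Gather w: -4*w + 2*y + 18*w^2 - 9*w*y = 18*w^2 + w*(-9*y - 4) + 2*y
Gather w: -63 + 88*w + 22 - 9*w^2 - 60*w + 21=-9*w^2 + 28*w - 20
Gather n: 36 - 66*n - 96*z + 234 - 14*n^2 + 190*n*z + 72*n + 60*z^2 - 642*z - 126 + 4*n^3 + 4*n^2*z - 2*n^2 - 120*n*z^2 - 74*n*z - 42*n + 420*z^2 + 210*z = 4*n^3 + n^2*(4*z - 16) + n*(-120*z^2 + 116*z - 36) + 480*z^2 - 528*z + 144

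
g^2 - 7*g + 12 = (g - 4)*(g - 3)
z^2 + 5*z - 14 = (z - 2)*(z + 7)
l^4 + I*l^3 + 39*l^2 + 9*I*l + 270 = (l - 5*I)*(l - 3*I)*(l + 3*I)*(l + 6*I)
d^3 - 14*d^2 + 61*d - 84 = (d - 7)*(d - 4)*(d - 3)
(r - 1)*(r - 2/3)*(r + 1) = r^3 - 2*r^2/3 - r + 2/3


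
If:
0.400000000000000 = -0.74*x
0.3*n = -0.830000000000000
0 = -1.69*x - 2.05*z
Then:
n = -2.77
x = -0.54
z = 0.45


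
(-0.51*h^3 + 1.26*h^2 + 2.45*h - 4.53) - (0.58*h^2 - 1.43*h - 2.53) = -0.51*h^3 + 0.68*h^2 + 3.88*h - 2.0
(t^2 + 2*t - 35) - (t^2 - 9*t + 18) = 11*t - 53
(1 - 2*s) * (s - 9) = -2*s^2 + 19*s - 9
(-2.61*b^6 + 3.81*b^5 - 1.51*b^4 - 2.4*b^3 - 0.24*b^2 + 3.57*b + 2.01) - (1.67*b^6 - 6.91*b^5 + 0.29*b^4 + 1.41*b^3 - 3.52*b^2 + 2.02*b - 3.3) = -4.28*b^6 + 10.72*b^5 - 1.8*b^4 - 3.81*b^3 + 3.28*b^2 + 1.55*b + 5.31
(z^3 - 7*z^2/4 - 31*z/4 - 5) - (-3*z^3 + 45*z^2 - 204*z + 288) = 4*z^3 - 187*z^2/4 + 785*z/4 - 293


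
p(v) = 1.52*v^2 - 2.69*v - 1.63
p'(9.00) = 24.67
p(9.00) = 97.28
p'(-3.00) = -11.81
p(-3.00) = 20.12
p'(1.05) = 0.50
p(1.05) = -2.78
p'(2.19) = 3.97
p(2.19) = -0.23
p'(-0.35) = -3.75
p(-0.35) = -0.50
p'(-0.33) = -3.69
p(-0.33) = -0.58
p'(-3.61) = -13.66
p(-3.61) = 27.89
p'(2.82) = 5.88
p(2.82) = 2.87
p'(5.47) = 13.94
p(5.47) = 29.14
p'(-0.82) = -5.18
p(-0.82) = 1.60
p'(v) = 3.04*v - 2.69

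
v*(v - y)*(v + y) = v^3 - v*y^2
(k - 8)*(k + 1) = k^2 - 7*k - 8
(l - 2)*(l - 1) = l^2 - 3*l + 2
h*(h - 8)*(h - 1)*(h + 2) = h^4 - 7*h^3 - 10*h^2 + 16*h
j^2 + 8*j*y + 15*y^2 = (j + 3*y)*(j + 5*y)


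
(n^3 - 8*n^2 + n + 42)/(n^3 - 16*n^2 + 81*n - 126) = (n + 2)/(n - 6)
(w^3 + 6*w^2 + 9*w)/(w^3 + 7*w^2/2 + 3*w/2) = 2*(w + 3)/(2*w + 1)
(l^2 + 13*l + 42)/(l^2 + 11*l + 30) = (l + 7)/(l + 5)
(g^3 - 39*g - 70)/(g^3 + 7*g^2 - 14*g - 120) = (g^2 - 5*g - 14)/(g^2 + 2*g - 24)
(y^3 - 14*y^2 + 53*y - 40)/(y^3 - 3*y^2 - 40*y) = (y^2 - 6*y + 5)/(y*(y + 5))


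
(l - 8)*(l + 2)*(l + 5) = l^3 - l^2 - 46*l - 80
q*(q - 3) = q^2 - 3*q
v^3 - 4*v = v*(v - 2)*(v + 2)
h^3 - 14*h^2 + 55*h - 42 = (h - 7)*(h - 6)*(h - 1)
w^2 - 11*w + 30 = (w - 6)*(w - 5)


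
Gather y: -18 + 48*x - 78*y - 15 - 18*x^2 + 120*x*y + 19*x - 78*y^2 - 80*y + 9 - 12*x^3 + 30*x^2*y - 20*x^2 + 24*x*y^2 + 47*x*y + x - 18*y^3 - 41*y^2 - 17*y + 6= -12*x^3 - 38*x^2 + 68*x - 18*y^3 + y^2*(24*x - 119) + y*(30*x^2 + 167*x - 175) - 18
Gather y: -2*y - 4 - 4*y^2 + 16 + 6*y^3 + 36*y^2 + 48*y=6*y^3 + 32*y^2 + 46*y + 12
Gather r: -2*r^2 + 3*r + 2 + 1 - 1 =-2*r^2 + 3*r + 2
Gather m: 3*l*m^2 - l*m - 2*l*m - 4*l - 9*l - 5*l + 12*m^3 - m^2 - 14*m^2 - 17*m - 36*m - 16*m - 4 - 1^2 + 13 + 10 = -18*l + 12*m^3 + m^2*(3*l - 15) + m*(-3*l - 69) + 18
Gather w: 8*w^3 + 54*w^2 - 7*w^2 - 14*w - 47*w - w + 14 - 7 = 8*w^3 + 47*w^2 - 62*w + 7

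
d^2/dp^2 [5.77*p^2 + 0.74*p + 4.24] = 11.5400000000000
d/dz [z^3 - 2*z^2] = z*(3*z - 4)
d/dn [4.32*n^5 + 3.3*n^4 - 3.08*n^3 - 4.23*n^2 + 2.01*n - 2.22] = 21.6*n^4 + 13.2*n^3 - 9.24*n^2 - 8.46*n + 2.01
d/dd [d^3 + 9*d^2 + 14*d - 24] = 3*d^2 + 18*d + 14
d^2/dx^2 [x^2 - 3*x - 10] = 2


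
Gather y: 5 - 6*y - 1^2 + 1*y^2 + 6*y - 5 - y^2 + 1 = 0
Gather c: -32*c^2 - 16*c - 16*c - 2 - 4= -32*c^2 - 32*c - 6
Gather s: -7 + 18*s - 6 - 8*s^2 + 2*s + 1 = -8*s^2 + 20*s - 12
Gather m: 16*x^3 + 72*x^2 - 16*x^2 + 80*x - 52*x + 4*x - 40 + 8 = 16*x^3 + 56*x^2 + 32*x - 32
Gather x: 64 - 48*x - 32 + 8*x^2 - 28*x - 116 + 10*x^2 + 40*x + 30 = 18*x^2 - 36*x - 54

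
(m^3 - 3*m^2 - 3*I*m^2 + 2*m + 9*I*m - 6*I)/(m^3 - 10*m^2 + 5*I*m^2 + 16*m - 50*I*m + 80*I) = (m^2 - m*(1 + 3*I) + 3*I)/(m^2 + m*(-8 + 5*I) - 40*I)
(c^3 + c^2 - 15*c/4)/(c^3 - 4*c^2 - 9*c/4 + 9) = c*(2*c + 5)/(2*c^2 - 5*c - 12)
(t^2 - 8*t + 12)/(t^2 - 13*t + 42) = (t - 2)/(t - 7)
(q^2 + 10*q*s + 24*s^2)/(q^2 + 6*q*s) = (q + 4*s)/q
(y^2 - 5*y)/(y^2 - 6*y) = (y - 5)/(y - 6)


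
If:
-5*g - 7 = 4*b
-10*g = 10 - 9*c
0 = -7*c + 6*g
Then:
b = 119/32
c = -15/4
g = -35/8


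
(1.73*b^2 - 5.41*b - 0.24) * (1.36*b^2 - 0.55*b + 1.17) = 2.3528*b^4 - 8.3091*b^3 + 4.6732*b^2 - 6.1977*b - 0.2808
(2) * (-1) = -2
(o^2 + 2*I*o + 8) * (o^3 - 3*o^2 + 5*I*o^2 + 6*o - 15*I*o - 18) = o^5 - 3*o^4 + 7*I*o^4 + 4*o^3 - 21*I*o^3 - 12*o^2 + 52*I*o^2 + 48*o - 156*I*o - 144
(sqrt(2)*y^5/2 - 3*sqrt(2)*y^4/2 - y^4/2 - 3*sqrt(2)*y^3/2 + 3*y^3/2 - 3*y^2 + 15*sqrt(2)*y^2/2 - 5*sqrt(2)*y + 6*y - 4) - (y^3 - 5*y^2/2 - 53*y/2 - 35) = sqrt(2)*y^5/2 - 3*sqrt(2)*y^4/2 - y^4/2 - 3*sqrt(2)*y^3/2 + y^3/2 - y^2/2 + 15*sqrt(2)*y^2/2 - 5*sqrt(2)*y + 65*y/2 + 31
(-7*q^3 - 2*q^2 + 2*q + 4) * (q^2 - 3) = -7*q^5 - 2*q^4 + 23*q^3 + 10*q^2 - 6*q - 12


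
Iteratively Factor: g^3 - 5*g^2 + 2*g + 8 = (g + 1)*(g^2 - 6*g + 8) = (g - 2)*(g + 1)*(g - 4)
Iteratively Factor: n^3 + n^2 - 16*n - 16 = (n - 4)*(n^2 + 5*n + 4) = (n - 4)*(n + 1)*(n + 4)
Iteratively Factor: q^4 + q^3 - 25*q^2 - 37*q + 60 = (q - 1)*(q^3 + 2*q^2 - 23*q - 60) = (q - 5)*(q - 1)*(q^2 + 7*q + 12) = (q - 5)*(q - 1)*(q + 4)*(q + 3)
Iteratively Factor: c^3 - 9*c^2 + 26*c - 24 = (c - 4)*(c^2 - 5*c + 6) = (c - 4)*(c - 2)*(c - 3)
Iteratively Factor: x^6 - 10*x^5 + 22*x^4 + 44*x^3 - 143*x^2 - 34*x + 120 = (x - 1)*(x^5 - 9*x^4 + 13*x^3 + 57*x^2 - 86*x - 120) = (x - 4)*(x - 1)*(x^4 - 5*x^3 - 7*x^2 + 29*x + 30) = (x - 4)*(x - 1)*(x + 2)*(x^3 - 7*x^2 + 7*x + 15) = (x - 5)*(x - 4)*(x - 1)*(x + 2)*(x^2 - 2*x - 3) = (x - 5)*(x - 4)*(x - 3)*(x - 1)*(x + 2)*(x + 1)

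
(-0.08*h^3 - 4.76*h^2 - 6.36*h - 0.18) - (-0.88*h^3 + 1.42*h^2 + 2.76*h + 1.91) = 0.8*h^3 - 6.18*h^2 - 9.12*h - 2.09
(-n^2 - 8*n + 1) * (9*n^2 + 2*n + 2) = -9*n^4 - 74*n^3 - 9*n^2 - 14*n + 2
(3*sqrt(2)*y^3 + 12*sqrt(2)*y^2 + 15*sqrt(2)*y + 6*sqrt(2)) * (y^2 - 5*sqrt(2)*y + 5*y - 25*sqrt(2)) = 3*sqrt(2)*y^5 - 30*y^4 + 27*sqrt(2)*y^4 - 270*y^3 + 75*sqrt(2)*y^3 - 750*y^2 + 81*sqrt(2)*y^2 - 810*y + 30*sqrt(2)*y - 300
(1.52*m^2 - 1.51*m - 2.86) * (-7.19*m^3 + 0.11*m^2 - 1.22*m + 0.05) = -10.9288*m^5 + 11.0241*m^4 + 18.5429*m^3 + 1.6036*m^2 + 3.4137*m - 0.143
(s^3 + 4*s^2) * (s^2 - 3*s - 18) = s^5 + s^4 - 30*s^3 - 72*s^2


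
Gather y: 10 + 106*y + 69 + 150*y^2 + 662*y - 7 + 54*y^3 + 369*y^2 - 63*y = 54*y^3 + 519*y^2 + 705*y + 72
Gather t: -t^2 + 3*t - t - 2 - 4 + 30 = -t^2 + 2*t + 24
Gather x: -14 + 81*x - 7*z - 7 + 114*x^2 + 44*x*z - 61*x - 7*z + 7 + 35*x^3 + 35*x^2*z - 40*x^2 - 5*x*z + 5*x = 35*x^3 + x^2*(35*z + 74) + x*(39*z + 25) - 14*z - 14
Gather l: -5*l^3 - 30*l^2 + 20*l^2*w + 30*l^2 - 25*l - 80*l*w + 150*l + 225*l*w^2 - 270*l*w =-5*l^3 + 20*l^2*w + l*(225*w^2 - 350*w + 125)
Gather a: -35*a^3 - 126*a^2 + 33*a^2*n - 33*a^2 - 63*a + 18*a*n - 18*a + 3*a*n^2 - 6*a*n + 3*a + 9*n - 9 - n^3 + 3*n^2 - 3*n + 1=-35*a^3 + a^2*(33*n - 159) + a*(3*n^2 + 12*n - 78) - n^3 + 3*n^2 + 6*n - 8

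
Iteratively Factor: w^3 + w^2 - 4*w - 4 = (w + 1)*(w^2 - 4) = (w + 1)*(w + 2)*(w - 2)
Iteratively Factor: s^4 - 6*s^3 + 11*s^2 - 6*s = (s - 1)*(s^3 - 5*s^2 + 6*s) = (s - 2)*(s - 1)*(s^2 - 3*s) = (s - 3)*(s - 2)*(s - 1)*(s)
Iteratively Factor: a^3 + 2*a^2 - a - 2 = (a - 1)*(a^2 + 3*a + 2) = (a - 1)*(a + 1)*(a + 2)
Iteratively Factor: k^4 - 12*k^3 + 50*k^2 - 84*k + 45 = (k - 3)*(k^3 - 9*k^2 + 23*k - 15) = (k - 3)*(k - 1)*(k^2 - 8*k + 15) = (k - 3)^2*(k - 1)*(k - 5)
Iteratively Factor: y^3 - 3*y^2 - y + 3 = (y - 3)*(y^2 - 1) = (y - 3)*(y + 1)*(y - 1)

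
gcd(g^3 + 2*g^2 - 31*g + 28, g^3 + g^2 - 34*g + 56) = g^2 + 3*g - 28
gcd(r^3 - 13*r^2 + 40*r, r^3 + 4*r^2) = r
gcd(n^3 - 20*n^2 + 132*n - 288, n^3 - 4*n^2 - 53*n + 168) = n - 8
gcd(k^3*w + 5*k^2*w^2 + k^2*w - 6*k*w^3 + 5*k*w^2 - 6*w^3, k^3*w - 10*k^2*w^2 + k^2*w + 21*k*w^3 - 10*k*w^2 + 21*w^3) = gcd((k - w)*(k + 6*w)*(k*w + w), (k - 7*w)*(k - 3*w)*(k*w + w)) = k*w + w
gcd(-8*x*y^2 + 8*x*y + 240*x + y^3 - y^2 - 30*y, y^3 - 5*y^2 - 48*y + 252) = y - 6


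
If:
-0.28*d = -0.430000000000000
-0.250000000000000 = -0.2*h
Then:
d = 1.54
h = 1.25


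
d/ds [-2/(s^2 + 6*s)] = 4*(s + 3)/(s^2*(s + 6)^2)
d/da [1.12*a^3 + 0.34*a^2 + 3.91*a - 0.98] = 3.36*a^2 + 0.68*a + 3.91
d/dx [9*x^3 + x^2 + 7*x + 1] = 27*x^2 + 2*x + 7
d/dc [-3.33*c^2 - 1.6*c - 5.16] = -6.66*c - 1.6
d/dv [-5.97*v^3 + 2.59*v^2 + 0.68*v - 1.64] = -17.91*v^2 + 5.18*v + 0.68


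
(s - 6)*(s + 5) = s^2 - s - 30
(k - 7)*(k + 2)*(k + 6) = k^3 + k^2 - 44*k - 84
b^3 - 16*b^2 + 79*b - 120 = (b - 8)*(b - 5)*(b - 3)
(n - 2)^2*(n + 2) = n^3 - 2*n^2 - 4*n + 8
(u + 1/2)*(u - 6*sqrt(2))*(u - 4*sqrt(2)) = u^3 - 10*sqrt(2)*u^2 + u^2/2 - 5*sqrt(2)*u + 48*u + 24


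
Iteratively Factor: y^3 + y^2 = (y + 1)*(y^2) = y*(y + 1)*(y)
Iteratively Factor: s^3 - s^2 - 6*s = (s - 3)*(s^2 + 2*s) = s*(s - 3)*(s + 2)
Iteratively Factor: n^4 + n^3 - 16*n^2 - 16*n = (n + 4)*(n^3 - 3*n^2 - 4*n) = n*(n + 4)*(n^2 - 3*n - 4) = n*(n + 1)*(n + 4)*(n - 4)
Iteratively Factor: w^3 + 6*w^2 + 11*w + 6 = (w + 1)*(w^2 + 5*w + 6) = (w + 1)*(w + 2)*(w + 3)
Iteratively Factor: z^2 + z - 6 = (z + 3)*(z - 2)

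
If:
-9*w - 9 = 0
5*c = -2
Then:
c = -2/5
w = -1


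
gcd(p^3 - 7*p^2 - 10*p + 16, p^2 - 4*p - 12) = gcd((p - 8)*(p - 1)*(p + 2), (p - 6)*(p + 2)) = p + 2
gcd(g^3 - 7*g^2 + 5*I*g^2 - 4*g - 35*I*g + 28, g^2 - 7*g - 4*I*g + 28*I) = g - 7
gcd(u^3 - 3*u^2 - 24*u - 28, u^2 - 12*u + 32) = 1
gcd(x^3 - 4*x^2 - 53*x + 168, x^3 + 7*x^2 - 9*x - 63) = x^2 + 4*x - 21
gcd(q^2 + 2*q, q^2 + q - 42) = 1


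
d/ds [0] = 0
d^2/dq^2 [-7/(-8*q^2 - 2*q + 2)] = 7*(-16*q^2 - 4*q + (8*q + 1)^2 + 4)/(4*q^2 + q - 1)^3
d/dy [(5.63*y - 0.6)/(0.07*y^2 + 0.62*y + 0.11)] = (-0.3941*y^2 + 0.0840000000000001*y + 0.9913)/(0.0049*y^4 + 0.0868*y^3 + 0.3998*y^2 + 0.1364*y + 0.0121)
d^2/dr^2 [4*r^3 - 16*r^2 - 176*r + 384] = 24*r - 32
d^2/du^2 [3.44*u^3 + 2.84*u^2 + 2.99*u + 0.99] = 20.64*u + 5.68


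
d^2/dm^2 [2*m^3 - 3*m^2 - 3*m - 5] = 12*m - 6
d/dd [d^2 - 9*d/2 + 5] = 2*d - 9/2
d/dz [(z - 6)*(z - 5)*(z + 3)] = 3*z^2 - 16*z - 3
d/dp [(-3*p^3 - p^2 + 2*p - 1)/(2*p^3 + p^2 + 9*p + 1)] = (-p^4 - 62*p^3 - 14*p^2 + 11)/(4*p^6 + 4*p^5 + 37*p^4 + 22*p^3 + 83*p^2 + 18*p + 1)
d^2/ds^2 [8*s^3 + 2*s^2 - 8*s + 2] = 48*s + 4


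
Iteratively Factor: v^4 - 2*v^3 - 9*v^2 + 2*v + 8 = (v - 4)*(v^3 + 2*v^2 - v - 2) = (v - 4)*(v + 2)*(v^2 - 1) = (v - 4)*(v - 1)*(v + 2)*(v + 1)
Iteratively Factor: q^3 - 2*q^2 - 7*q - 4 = (q + 1)*(q^2 - 3*q - 4) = (q - 4)*(q + 1)*(q + 1)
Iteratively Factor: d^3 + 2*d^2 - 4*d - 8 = (d - 2)*(d^2 + 4*d + 4) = (d - 2)*(d + 2)*(d + 2)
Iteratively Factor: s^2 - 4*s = (s)*(s - 4)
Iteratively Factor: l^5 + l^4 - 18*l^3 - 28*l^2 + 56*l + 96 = (l + 2)*(l^4 - l^3 - 16*l^2 + 4*l + 48) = (l - 2)*(l + 2)*(l^3 + l^2 - 14*l - 24) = (l - 2)*(l + 2)^2*(l^2 - l - 12) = (l - 4)*(l - 2)*(l + 2)^2*(l + 3)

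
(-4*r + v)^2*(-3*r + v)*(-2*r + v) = 96*r^4 - 128*r^3*v + 62*r^2*v^2 - 13*r*v^3 + v^4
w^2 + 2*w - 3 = (w - 1)*(w + 3)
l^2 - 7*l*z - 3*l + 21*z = (l - 3)*(l - 7*z)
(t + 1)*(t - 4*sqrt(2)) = t^2 - 4*sqrt(2)*t + t - 4*sqrt(2)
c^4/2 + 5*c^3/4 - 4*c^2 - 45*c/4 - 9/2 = (c/2 + 1)*(c - 3)*(c + 1/2)*(c + 3)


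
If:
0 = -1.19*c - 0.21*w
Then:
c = -0.176470588235294*w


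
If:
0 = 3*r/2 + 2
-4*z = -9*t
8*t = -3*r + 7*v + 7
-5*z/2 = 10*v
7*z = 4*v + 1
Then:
No Solution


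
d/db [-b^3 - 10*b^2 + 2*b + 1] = -3*b^2 - 20*b + 2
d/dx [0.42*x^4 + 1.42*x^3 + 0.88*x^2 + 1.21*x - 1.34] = 1.68*x^3 + 4.26*x^2 + 1.76*x + 1.21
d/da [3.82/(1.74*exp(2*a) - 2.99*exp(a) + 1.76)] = (11.4218 - 13.2936*exp(a))*exp(a)/(1.74*exp(2*a) - 2.99*exp(a) + 1.76)^2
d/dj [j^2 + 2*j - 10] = 2*j + 2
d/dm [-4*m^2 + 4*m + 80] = 4 - 8*m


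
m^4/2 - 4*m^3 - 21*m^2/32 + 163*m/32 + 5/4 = (m/2 + 1/2)*(m - 8)*(m - 5/4)*(m + 1/4)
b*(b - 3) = b^2 - 3*b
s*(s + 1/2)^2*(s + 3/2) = s^4 + 5*s^3/2 + 7*s^2/4 + 3*s/8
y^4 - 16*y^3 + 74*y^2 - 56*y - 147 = (y - 7)^2*(y - 3)*(y + 1)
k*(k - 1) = k^2 - k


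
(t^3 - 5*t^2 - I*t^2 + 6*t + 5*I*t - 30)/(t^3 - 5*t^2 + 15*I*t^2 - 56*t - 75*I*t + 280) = (t^2 - I*t + 6)/(t^2 + 15*I*t - 56)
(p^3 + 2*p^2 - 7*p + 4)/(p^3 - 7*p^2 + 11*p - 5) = (p + 4)/(p - 5)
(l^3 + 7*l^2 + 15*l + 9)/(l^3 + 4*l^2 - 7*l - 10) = (l^2 + 6*l + 9)/(l^2 + 3*l - 10)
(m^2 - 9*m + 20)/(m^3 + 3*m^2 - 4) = (m^2 - 9*m + 20)/(m^3 + 3*m^2 - 4)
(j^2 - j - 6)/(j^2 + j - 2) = (j - 3)/(j - 1)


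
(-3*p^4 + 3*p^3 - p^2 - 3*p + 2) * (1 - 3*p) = 9*p^5 - 12*p^4 + 6*p^3 + 8*p^2 - 9*p + 2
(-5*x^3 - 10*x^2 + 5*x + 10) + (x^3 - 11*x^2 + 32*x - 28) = -4*x^3 - 21*x^2 + 37*x - 18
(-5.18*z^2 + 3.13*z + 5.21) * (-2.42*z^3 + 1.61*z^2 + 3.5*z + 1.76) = 12.5356*z^5 - 15.9144*z^4 - 25.6989*z^3 + 10.2263*z^2 + 23.7438*z + 9.1696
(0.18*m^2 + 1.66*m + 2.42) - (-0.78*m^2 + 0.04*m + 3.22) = 0.96*m^2 + 1.62*m - 0.8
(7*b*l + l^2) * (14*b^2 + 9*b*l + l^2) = 98*b^3*l + 77*b^2*l^2 + 16*b*l^3 + l^4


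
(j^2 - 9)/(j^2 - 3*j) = (j + 3)/j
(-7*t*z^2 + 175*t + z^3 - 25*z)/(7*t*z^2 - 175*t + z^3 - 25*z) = (-7*t + z)/(7*t + z)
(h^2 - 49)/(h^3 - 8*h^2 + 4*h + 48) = (h^2 - 49)/(h^3 - 8*h^2 + 4*h + 48)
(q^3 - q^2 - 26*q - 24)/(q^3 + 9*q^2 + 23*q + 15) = (q^2 - 2*q - 24)/(q^2 + 8*q + 15)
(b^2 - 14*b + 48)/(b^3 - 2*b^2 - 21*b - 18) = (b - 8)/(b^2 + 4*b + 3)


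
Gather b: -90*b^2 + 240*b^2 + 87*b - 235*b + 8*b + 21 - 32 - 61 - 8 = 150*b^2 - 140*b - 80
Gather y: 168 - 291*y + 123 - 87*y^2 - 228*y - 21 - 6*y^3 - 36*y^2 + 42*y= -6*y^3 - 123*y^2 - 477*y + 270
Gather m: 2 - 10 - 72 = -80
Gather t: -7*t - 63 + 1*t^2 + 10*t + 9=t^2 + 3*t - 54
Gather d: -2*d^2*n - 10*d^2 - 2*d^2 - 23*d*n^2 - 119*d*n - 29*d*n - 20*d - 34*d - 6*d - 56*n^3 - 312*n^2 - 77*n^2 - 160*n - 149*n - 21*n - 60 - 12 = d^2*(-2*n - 12) + d*(-23*n^2 - 148*n - 60) - 56*n^3 - 389*n^2 - 330*n - 72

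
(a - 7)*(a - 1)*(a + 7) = a^3 - a^2 - 49*a + 49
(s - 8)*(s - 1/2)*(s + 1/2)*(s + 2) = s^4 - 6*s^3 - 65*s^2/4 + 3*s/2 + 4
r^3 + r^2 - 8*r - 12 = (r - 3)*(r + 2)^2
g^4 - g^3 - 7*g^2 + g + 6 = (g - 3)*(g - 1)*(g + 1)*(g + 2)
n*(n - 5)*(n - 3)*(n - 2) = n^4 - 10*n^3 + 31*n^2 - 30*n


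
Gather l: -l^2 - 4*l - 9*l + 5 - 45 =-l^2 - 13*l - 40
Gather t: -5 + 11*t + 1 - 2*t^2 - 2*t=-2*t^2 + 9*t - 4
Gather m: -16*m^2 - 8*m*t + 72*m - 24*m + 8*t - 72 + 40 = -16*m^2 + m*(48 - 8*t) + 8*t - 32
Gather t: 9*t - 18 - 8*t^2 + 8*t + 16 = -8*t^2 + 17*t - 2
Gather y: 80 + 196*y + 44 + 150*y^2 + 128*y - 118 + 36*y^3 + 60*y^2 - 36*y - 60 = 36*y^3 + 210*y^2 + 288*y - 54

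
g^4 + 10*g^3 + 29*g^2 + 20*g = g*(g + 1)*(g + 4)*(g + 5)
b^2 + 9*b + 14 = (b + 2)*(b + 7)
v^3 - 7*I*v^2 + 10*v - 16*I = (v - 8*I)*(v - I)*(v + 2*I)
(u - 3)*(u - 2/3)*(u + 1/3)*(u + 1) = u^4 - 7*u^3/3 - 23*u^2/9 + 13*u/9 + 2/3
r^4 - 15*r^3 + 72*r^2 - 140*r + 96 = (r - 8)*(r - 3)*(r - 2)^2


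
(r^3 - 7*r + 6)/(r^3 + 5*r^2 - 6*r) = (r^2 + r - 6)/(r*(r + 6))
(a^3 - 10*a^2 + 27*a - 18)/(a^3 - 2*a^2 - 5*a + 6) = (a - 6)/(a + 2)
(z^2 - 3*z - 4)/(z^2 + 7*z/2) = 2*(z^2 - 3*z - 4)/(z*(2*z + 7))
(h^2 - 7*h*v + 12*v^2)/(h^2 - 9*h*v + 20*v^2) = (-h + 3*v)/(-h + 5*v)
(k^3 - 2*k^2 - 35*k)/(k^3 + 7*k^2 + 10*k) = (k - 7)/(k + 2)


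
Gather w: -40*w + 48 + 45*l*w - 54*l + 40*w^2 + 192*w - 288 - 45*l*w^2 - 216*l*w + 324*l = 270*l + w^2*(40 - 45*l) + w*(152 - 171*l) - 240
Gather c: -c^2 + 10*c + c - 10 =-c^2 + 11*c - 10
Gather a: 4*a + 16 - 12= 4*a + 4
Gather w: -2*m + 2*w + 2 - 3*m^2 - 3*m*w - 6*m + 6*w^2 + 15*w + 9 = -3*m^2 - 8*m + 6*w^2 + w*(17 - 3*m) + 11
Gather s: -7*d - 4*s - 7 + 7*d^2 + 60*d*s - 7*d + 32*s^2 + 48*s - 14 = 7*d^2 - 14*d + 32*s^2 + s*(60*d + 44) - 21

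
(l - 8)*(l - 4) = l^2 - 12*l + 32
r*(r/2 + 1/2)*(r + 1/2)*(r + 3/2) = r^4/2 + 3*r^3/2 + 11*r^2/8 + 3*r/8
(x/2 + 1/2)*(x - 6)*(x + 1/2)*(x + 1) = x^4/2 - 7*x^3/4 - 13*x^2/2 - 23*x/4 - 3/2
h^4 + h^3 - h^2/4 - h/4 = h*(h - 1/2)*(h + 1/2)*(h + 1)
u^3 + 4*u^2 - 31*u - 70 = (u - 5)*(u + 2)*(u + 7)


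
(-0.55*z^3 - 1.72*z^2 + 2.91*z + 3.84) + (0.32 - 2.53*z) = -0.55*z^3 - 1.72*z^2 + 0.38*z + 4.16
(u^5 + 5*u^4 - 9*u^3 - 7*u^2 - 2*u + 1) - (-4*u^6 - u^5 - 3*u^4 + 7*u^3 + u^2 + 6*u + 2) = 4*u^6 + 2*u^5 + 8*u^4 - 16*u^3 - 8*u^2 - 8*u - 1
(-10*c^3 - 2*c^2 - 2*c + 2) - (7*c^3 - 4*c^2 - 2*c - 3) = -17*c^3 + 2*c^2 + 5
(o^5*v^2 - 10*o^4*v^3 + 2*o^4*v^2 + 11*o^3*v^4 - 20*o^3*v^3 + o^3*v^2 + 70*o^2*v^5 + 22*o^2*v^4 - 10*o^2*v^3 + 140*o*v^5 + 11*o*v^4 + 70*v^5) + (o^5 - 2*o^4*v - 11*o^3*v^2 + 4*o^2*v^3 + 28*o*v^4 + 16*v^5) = o^5*v^2 + o^5 - 10*o^4*v^3 + 2*o^4*v^2 - 2*o^4*v + 11*o^3*v^4 - 20*o^3*v^3 - 10*o^3*v^2 + 70*o^2*v^5 + 22*o^2*v^4 - 6*o^2*v^3 + 140*o*v^5 + 39*o*v^4 + 86*v^5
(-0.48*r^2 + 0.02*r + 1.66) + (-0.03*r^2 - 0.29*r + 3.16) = -0.51*r^2 - 0.27*r + 4.82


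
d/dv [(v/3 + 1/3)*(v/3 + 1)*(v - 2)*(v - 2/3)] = 4*v^3/9 + 4*v^2/9 - 38*v/27 - 8/27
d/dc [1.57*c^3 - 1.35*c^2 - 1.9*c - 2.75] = 4.71*c^2 - 2.7*c - 1.9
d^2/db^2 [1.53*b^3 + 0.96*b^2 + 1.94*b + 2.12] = 9.18*b + 1.92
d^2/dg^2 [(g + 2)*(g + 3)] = 2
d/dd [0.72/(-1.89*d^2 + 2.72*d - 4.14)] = (2.7216*d - 1.9584)/(1.89*d^2 - 2.72*d + 4.14)^2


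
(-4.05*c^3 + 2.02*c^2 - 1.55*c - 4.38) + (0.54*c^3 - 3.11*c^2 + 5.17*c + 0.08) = -3.51*c^3 - 1.09*c^2 + 3.62*c - 4.3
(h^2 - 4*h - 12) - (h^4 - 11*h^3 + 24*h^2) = -h^4 + 11*h^3 - 23*h^2 - 4*h - 12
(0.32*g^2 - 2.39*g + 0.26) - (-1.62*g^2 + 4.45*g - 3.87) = 1.94*g^2 - 6.84*g + 4.13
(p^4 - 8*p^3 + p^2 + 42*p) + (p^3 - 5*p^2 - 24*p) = p^4 - 7*p^3 - 4*p^2 + 18*p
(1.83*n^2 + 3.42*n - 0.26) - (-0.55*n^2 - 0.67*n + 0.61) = 2.38*n^2 + 4.09*n - 0.87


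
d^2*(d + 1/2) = d^3 + d^2/2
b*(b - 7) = b^2 - 7*b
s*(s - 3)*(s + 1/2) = s^3 - 5*s^2/2 - 3*s/2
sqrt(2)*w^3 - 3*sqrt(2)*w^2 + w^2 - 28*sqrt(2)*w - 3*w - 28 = (w - 7)*(w + 4)*(sqrt(2)*w + 1)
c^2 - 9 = (c - 3)*(c + 3)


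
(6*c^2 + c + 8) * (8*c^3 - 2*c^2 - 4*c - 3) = 48*c^5 - 4*c^4 + 38*c^3 - 38*c^2 - 35*c - 24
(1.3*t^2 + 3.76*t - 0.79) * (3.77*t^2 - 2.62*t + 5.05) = 4.901*t^4 + 10.7692*t^3 - 6.2645*t^2 + 21.0578*t - 3.9895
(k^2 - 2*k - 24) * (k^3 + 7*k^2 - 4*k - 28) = k^5 + 5*k^4 - 42*k^3 - 188*k^2 + 152*k + 672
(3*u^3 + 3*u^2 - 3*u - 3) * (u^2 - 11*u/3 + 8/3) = 3*u^5 - 8*u^4 - 6*u^3 + 16*u^2 + 3*u - 8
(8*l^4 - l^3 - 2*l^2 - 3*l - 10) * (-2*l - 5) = -16*l^5 - 38*l^4 + 9*l^3 + 16*l^2 + 35*l + 50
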